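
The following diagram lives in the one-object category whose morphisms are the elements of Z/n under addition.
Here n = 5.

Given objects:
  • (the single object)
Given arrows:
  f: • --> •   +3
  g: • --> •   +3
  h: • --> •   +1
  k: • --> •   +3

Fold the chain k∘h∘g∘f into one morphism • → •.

  0 +3≡3 +3≡1 +1≡2 +3≡0  (mod 5)
composite: +0

Answer: +0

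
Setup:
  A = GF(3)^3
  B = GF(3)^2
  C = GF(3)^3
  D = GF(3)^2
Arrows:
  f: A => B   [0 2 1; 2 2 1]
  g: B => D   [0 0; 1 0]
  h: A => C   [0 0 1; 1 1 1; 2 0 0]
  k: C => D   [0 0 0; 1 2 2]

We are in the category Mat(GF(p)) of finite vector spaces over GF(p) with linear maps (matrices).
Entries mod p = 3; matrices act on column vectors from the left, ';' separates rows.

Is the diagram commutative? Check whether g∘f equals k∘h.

Answer: DOES NOT COMMUTE

Work:
1) trace f;g:
  e0=⟨1,0,0⟩ f=>⟨0,2⟩ g=>⟨0,0⟩
  e1=⟨0,1,0⟩ f=>⟨2,2⟩ g=>⟨0,2⟩
  e2=⟨0,0,1⟩ f=>⟨1,1⟩ g=>⟨0,1⟩
  composite₁ = [0 0 0; 0 2 1]
2) trace h;k:
  e0=⟨1,0,0⟩ h=>⟨0,1,2⟩ k=>⟨0,0⟩
  e1=⟨0,1,0⟩ h=>⟨0,1,0⟩ k=>⟨0,2⟩
  e2=⟨0,0,1⟩ h=>⟨1,1,0⟩ k=>⟨0,0⟩
  composite₂ = [0 0 0; 0 2 0]
Equal? distinct morphisms ✗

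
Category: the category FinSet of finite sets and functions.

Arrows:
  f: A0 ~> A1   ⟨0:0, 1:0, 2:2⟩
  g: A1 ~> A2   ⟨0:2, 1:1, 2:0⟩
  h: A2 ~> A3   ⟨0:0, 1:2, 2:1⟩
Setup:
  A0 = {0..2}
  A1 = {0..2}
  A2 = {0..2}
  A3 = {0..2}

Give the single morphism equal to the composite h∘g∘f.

  0 f~>0 g~>2 h~>1
  1 f~>0 g~>2 h~>1
  2 f~>2 g~>0 h~>0
result: ⟨0:1, 1:1, 2:0⟩

Answer: ⟨0:1, 1:1, 2:0⟩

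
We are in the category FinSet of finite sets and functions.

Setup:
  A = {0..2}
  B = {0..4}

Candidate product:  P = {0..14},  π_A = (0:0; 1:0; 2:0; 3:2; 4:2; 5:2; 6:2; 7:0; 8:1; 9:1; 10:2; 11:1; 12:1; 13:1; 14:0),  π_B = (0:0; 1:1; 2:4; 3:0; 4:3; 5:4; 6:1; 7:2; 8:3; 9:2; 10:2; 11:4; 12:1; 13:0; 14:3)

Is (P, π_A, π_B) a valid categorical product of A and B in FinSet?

|A|·|B| = 3·5 = 15;  |P| = 15
Check the pairing map k ↦ (π_A(k), π_B(k)):
  0 : (0,0)
  1 : (0,1)
  2 : (0,4)
  3 : (2,0)
  4 : (2,3)
  5 : (2,4)
  6 : (2,1)
  7 : (0,2)
  8 : (1,3)
  9 : (1,2)
  10 : (2,2)
  11 : (1,4)
  12 : (1,1)
  13 : (1,0)
  14 : (0,3)
distinct pairs in image: 15 / 15 needed
  → bijection onto A×B; projections well-typed.

Answer: VALID PRODUCT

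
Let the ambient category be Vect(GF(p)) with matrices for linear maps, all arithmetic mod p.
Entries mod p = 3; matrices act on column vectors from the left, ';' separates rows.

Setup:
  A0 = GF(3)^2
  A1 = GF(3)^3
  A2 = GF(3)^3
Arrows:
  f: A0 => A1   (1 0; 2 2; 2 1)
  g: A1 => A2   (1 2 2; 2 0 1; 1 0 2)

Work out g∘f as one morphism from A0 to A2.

  e0=⟨1,0⟩ f=>⟨1,2,2⟩ g=>⟨0,1,2⟩
  e1=⟨0,1⟩ f=>⟨0,2,1⟩ g=>⟨0,1,2⟩
⟦path⟧: (0 0; 1 1; 2 2)

Answer: (0 0; 1 1; 2 2)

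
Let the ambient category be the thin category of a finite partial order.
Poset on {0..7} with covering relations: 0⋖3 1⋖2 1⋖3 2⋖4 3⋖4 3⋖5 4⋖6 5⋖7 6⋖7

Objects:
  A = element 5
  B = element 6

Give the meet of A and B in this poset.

{x : x<=A ∧ x<=B} = {0,1,3}  (A=5, B=6)
  0 <= 3
  1 <= 3
  3 <= 3
glb = 3

Answer: A∧B = 3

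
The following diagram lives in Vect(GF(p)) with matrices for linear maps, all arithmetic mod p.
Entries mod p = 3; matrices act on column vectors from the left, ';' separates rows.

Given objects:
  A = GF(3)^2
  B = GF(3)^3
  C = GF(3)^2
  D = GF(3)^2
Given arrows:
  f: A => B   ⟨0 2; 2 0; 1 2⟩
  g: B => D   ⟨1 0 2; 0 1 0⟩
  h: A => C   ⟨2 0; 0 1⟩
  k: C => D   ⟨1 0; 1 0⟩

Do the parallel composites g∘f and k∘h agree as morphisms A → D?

Path 1 = f;g:
  e0=(1,0) f=>(0,2,1) g=>(2,2)
  e1=(0,1) f=>(2,0,2) g=>(0,0)
  composite₁ = ⟨2 0; 2 0⟩
Path 2 = h;k:
  e0=(1,0) h=>(2,0) k=>(2,2)
  e1=(0,1) h=>(0,1) k=>(0,0)
  composite₂ = ⟨2 0; 2 0⟩
Equal? equal; square commutes

Answer: COMMUTES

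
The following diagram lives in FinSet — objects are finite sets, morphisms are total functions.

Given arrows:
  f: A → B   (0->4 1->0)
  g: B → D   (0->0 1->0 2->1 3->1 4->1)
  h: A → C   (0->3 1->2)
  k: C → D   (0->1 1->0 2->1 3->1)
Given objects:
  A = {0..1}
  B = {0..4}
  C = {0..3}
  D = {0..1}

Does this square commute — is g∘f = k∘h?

Path 1 = f;g:
  0 f→4 g→1
  1 f→0 g→0
  result₁ = (0->1 1->0)
Path 2 = h;k:
  0 h→3 k→1
  1 h→2 k→1
  result₂ = (0->1 1->1)
Equal? differ; not commutative

Answer: DOES NOT COMMUTE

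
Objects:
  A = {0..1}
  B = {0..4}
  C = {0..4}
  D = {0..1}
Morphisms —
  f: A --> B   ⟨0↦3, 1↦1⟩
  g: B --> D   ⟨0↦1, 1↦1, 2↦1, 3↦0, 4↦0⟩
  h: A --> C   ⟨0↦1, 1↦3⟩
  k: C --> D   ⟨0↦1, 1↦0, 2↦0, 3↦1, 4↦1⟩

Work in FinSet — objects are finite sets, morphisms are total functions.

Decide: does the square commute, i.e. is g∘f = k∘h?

Answer: COMMUTES

Derivation:
Path 1 = f;g:
  0 f-->3 g-->0
  1 f-->1 g-->1
  ⟦path⟧₁ = ⟨0↦0, 1↦1⟩
Path 2 = h;k:
  0 h-->1 k-->0
  1 h-->3 k-->1
  ⟦path⟧₂ = ⟨0↦0, 1↦1⟩
Equal? same morphism ✓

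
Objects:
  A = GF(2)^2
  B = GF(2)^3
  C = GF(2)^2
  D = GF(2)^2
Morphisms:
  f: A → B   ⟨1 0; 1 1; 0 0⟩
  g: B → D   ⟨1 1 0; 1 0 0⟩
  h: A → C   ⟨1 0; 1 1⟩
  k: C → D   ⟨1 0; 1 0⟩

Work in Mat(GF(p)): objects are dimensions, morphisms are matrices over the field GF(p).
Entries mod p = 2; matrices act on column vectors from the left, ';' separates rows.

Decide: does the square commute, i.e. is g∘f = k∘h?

Along f;g (path 1):
  e0=(1,0) f→(1,1,0) g→(0,1)
  e1=(0,1) f→(0,1,0) g→(1,0)
  result₁ = ⟨0 1; 1 0⟩
Along h;k (path 2):
  e0=(1,0) h→(1,1) k→(1,1)
  e1=(0,1) h→(0,1) k→(0,0)
  result₂ = ⟨1 0; 1 0⟩
Equal? differ; not commutative

Answer: DOES NOT COMMUTE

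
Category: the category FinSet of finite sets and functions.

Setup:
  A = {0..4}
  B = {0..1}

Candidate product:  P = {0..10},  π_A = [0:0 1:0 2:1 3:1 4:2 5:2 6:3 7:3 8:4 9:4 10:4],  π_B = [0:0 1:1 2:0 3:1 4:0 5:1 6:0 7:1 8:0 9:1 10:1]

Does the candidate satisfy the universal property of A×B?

|A|·|B| = 5·2 = 10;  |P| = 11
  → cardinalities differ; no bijection possible.

Answer: NOT A VALID PRODUCT — |P|=11 ≠ |A|·|B|=10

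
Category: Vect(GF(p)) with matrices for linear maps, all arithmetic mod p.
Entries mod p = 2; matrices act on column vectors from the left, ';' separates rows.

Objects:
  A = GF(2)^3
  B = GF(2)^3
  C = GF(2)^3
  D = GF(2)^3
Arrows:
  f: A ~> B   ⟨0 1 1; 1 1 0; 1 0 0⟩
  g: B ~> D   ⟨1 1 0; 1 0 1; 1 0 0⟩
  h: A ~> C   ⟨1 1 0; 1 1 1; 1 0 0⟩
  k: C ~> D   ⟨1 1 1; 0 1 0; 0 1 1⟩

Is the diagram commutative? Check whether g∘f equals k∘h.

1) trace f;g:
  e0=⟨1,0,0⟩ f~>⟨0,1,1⟩ g~>⟨1,1,0⟩
  e1=⟨0,1,0⟩ f~>⟨1,1,0⟩ g~>⟨0,1,1⟩
  e2=⟨0,0,1⟩ f~>⟨1,0,0⟩ g~>⟨1,1,1⟩
  result₁ = ⟨1 0 1; 1 1 1; 0 1 1⟩
2) trace h;k:
  e0=⟨1,0,0⟩ h~>⟨1,1,1⟩ k~>⟨1,1,0⟩
  e1=⟨0,1,0⟩ h~>⟨1,1,0⟩ k~>⟨0,1,1⟩
  e2=⟨0,0,1⟩ h~>⟨0,1,0⟩ k~>⟨1,1,1⟩
  result₂ = ⟨1 0 1; 1 1 1; 0 1 1⟩
Equal? equal; square commutes

Answer: COMMUTES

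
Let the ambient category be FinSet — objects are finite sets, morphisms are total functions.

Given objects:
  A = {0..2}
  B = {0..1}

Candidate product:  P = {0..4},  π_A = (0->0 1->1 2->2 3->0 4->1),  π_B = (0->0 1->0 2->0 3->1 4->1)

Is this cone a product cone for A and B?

|A|·|B| = 3·2 = 6;  |P| = 5
  → cardinalities differ; no bijection possible.

Answer: NOT A VALID PRODUCT — |P|=5 ≠ |A|·|B|=6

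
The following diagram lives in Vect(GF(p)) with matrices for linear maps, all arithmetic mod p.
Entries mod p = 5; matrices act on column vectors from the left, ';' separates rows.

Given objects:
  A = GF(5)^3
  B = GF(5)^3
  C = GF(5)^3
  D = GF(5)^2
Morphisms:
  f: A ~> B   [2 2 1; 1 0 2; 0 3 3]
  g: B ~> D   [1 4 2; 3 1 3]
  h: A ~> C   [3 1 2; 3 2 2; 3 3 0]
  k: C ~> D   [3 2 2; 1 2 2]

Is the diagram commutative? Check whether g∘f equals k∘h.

Along f;g (path 1):
  e0=[1,0,0] f~>[2,1,0] g~>[1,2]
  e1=[0,1,0] f~>[2,0,3] g~>[3,0]
  e2=[0,0,1] f~>[1,2,3] g~>[0,4]
  ⟦path⟧₁ = [1 3 0; 2 0 4]
Along h;k (path 2):
  e0=[1,0,0] h~>[3,3,3] k~>[1,0]
  e1=[0,1,0] h~>[1,2,3] k~>[3,1]
  e2=[0,0,1] h~>[2,2,0] k~>[0,1]
  ⟦path⟧₂ = [1 3 0; 0 1 1]
Equal? distinct morphisms ✗

Answer: DOES NOT COMMUTE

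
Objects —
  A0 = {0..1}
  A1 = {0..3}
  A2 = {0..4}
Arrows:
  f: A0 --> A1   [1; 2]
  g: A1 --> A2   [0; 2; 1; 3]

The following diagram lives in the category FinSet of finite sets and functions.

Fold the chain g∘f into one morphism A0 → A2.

  0 f-->1 g-->2
  1 f-->2 g-->1
composite: [2; 1]

Answer: [2; 1]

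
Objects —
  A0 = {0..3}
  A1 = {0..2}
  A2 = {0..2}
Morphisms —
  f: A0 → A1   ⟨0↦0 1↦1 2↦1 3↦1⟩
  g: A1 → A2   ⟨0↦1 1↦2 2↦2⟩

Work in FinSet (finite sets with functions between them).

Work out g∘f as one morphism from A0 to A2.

Answer: ⟨0↦1 1↦2 2↦2 3↦2⟩

Trace:
  0 f→0 g→1
  1 f→1 g→2
  2 f→1 g→2
  3 f→1 g→2
⟦path⟧: ⟨0↦1 1↦2 2↦2 3↦2⟩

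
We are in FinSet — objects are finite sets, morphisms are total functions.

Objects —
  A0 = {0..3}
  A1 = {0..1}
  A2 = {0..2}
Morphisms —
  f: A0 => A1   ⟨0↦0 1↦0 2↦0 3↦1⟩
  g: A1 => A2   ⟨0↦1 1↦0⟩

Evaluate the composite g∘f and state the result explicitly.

  0 f=>0 g=>1
  1 f=>0 g=>1
  2 f=>0 g=>1
  3 f=>1 g=>0
⟦path⟧: ⟨0↦1 1↦1 2↦1 3↦0⟩

Answer: ⟨0↦1 1↦1 2↦1 3↦0⟩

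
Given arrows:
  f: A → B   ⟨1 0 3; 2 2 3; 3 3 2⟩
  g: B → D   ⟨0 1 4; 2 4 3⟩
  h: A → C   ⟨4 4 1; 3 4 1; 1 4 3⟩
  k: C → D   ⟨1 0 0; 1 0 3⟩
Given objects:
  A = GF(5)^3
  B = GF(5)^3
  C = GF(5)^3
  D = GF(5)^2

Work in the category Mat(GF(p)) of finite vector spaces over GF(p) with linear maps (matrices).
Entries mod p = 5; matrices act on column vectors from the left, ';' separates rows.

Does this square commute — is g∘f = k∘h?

Path 1 = f;g:
  e0=[1,0,0] f→[1,2,3] g→[4,4]
  e1=[0,1,0] f→[0,2,3] g→[4,2]
  e2=[0,0,1] f→[3,3,2] g→[1,4]
  composite₁ = ⟨4 4 1; 4 2 4⟩
Path 2 = h;k:
  e0=[1,0,0] h→[4,3,1] k→[4,2]
  e1=[0,1,0] h→[4,4,4] k→[4,1]
  e2=[0,0,1] h→[1,1,3] k→[1,0]
  composite₂ = ⟨4 4 1; 2 1 0⟩
Equal? NO — does not commute

Answer: DOES NOT COMMUTE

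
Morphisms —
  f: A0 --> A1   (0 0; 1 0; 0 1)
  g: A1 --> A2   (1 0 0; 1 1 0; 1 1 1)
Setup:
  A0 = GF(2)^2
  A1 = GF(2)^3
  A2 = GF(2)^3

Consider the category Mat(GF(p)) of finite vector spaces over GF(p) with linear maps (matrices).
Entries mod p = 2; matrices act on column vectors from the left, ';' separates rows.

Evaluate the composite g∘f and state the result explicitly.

  e0=⟨1,0⟩ f-->⟨0,1,0⟩ g-->⟨0,1,1⟩
  e1=⟨0,1⟩ f-->⟨0,0,1⟩ g-->⟨0,0,1⟩
result: (0 0; 1 0; 1 1)

Answer: (0 0; 1 0; 1 1)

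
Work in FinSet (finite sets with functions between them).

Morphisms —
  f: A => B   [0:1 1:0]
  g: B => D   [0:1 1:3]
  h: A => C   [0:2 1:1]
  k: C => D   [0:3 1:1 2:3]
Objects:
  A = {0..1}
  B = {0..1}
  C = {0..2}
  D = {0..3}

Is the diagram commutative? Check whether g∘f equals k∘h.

Path 1 = f;g:
  0 f=>1 g=>3
  1 f=>0 g=>1
  ⟦path⟧₁ = [0:3 1:1]
Path 2 = h;k:
  0 h=>2 k=>3
  1 h=>1 k=>1
  ⟦path⟧₂ = [0:3 1:1]
Equal? equal; square commutes

Answer: COMMUTES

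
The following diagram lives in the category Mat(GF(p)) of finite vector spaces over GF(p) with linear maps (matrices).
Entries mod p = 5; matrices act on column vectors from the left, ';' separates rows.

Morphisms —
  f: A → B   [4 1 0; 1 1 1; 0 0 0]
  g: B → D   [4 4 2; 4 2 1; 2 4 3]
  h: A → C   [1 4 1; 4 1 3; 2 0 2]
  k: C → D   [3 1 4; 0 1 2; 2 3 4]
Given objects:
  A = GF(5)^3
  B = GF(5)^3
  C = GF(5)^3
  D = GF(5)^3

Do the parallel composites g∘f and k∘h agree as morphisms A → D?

Along f;g (path 1):
  e0=(1,0,0) f→(4,1,0) g→(0,3,2)
  e1=(0,1,0) f→(1,1,0) g→(3,1,1)
  e2=(0,0,1) f→(0,1,0) g→(4,2,4)
  ⟦path⟧₁ = [0 3 4; 3 1 2; 2 1 4]
Along h;k (path 2):
  e0=(1,0,0) h→(1,4,2) k→(0,3,2)
  e1=(0,1,0) h→(4,1,0) k→(3,1,1)
  e2=(0,0,1) h→(1,3,2) k→(4,2,4)
  ⟦path⟧₂ = [0 3 4; 3 1 2; 2 1 4]
Equal? equal; square commutes

Answer: COMMUTES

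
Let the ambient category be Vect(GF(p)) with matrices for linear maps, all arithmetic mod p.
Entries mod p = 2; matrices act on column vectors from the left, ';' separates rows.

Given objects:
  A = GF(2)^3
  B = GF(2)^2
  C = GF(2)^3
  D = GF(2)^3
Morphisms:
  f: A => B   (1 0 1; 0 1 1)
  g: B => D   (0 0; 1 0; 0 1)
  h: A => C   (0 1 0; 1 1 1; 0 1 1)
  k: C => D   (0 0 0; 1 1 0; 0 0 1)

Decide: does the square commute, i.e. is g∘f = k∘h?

Along f;g (path 1):
  e0=⟨1,0,0⟩ f=>⟨1,0⟩ g=>⟨0,1,0⟩
  e1=⟨0,1,0⟩ f=>⟨0,1⟩ g=>⟨0,0,1⟩
  e2=⟨0,0,1⟩ f=>⟨1,1⟩ g=>⟨0,1,1⟩
  ⟦path⟧₁ = (0 0 0; 1 0 1; 0 1 1)
Along h;k (path 2):
  e0=⟨1,0,0⟩ h=>⟨0,1,0⟩ k=>⟨0,1,0⟩
  e1=⟨0,1,0⟩ h=>⟨1,1,1⟩ k=>⟨0,0,1⟩
  e2=⟨0,0,1⟩ h=>⟨0,1,1⟩ k=>⟨0,1,1⟩
  ⟦path⟧₂ = (0 0 0; 1 0 1; 0 1 1)
Equal? YES — commutes

Answer: COMMUTES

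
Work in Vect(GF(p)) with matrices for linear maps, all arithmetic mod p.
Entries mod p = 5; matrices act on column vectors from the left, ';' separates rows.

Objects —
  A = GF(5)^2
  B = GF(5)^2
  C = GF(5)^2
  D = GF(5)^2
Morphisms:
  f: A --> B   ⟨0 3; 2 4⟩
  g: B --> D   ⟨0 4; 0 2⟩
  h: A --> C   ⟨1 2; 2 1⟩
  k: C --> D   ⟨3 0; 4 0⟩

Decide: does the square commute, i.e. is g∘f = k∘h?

Answer: COMMUTES

Derivation:
1) trace f;g:
  e0=(1,0) f-->(0,2) g-->(3,4)
  e1=(0,1) f-->(3,4) g-->(1,3)
  ⟦path⟧₁ = ⟨3 1; 4 3⟩
2) trace h;k:
  e0=(1,0) h-->(1,2) k-->(3,4)
  e1=(0,1) h-->(2,1) k-->(1,3)
  ⟦path⟧₂ = ⟨3 1; 4 3⟩
Equal? same morphism ✓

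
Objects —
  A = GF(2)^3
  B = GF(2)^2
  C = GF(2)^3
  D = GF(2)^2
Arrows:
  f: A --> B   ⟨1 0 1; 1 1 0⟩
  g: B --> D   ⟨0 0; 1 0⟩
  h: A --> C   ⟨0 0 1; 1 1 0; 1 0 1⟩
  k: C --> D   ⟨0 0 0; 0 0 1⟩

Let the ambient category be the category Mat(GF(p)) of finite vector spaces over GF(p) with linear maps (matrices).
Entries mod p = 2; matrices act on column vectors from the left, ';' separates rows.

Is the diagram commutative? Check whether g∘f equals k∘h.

Along f;g (path 1):
  e0=[1,0,0] f-->[1,1] g-->[0,1]
  e1=[0,1,0] f-->[0,1] g-->[0,0]
  e2=[0,0,1] f-->[1,0] g-->[0,1]
  ⟦path⟧₁ = ⟨0 0 0; 1 0 1⟩
Along h;k (path 2):
  e0=[1,0,0] h-->[0,1,1] k-->[0,1]
  e1=[0,1,0] h-->[0,1,0] k-->[0,0]
  e2=[0,0,1] h-->[1,0,1] k-->[0,1]
  ⟦path⟧₂ = ⟨0 0 0; 1 0 1⟩
Equal? equal; square commutes

Answer: COMMUTES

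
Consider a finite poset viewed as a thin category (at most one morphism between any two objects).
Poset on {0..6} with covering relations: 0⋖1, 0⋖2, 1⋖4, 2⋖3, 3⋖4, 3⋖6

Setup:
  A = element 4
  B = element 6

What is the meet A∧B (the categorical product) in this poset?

Common predecessors of 4,6: {0,2,3}
  0 ≤ 3
  2 ≤ 3
  3 ≤ 3
glb = 3

Answer: A∧B = 3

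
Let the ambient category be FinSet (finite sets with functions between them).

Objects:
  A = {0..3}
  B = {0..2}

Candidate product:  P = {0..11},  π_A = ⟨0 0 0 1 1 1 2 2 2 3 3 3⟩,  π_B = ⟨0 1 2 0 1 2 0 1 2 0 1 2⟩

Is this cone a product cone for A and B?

|A|·|B| = 4·3 = 12;  |P| = 12
Check the pairing map k ↦ (π_A(k), π_B(k)):
  0 ↦ (0,0)
  1 ↦ (0,1)
  2 ↦ (0,2)
  3 ↦ (1,0)
  4 ↦ (1,1)
  5 ↦ (1,2)
  6 ↦ (2,0)
  7 ↦ (2,1)
  8 ↦ (2,2)
  9 ↦ (3,0)
  10 ↦ (3,1)
  11 ↦ (3,2)
distinct pairs in image: 12 / 12 needed
  → bijection onto A×B; projections well-typed.

Answer: VALID PRODUCT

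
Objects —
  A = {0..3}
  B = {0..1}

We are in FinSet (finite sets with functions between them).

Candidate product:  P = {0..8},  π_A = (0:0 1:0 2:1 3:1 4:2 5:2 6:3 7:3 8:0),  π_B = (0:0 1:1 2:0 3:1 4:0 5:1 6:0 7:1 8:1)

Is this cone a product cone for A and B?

|A|·|B| = 4·2 = 8;  |P| = 9
  → cardinalities differ; no bijection possible.

Answer: NOT A VALID PRODUCT — |P|=9 ≠ |A|·|B|=8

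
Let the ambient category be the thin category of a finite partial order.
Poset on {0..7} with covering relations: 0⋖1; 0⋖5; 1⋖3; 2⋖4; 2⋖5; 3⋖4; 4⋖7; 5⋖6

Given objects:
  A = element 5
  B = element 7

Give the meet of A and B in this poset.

Answer: NO MEET EXISTS

Derivation:
Common predecessors of 5,7: {0,2}
  maximal lower bounds 0 and 2 are incomparable: neither 0≤2 nor 2≤0
→ no greatest lower bound exists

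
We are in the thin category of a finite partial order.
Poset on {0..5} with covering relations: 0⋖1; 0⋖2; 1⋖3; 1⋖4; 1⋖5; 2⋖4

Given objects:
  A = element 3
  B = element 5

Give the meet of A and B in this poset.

Common predecessors of 3,5: {0,1}
  0 ≤ 1
  1 ≤ 1
glb = 1

Answer: A∧B = 1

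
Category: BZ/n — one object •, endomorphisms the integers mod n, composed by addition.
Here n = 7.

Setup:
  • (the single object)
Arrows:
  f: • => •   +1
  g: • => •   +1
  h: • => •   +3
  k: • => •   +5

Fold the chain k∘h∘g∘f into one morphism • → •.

  0 +1≡1 +1≡2 +3≡5 +5≡3  (mod 7)
result: +3

Answer: +3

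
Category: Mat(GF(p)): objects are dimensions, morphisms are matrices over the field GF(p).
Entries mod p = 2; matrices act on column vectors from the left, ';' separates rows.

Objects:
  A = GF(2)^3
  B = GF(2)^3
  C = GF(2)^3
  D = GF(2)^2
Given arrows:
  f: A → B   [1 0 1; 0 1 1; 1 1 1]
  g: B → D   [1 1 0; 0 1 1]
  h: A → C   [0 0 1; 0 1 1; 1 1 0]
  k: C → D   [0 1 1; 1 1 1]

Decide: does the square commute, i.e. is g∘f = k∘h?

Along f;g (path 1):
  e0=[1,0,0] f→[1,0,1] g→[1,1]
  e1=[0,1,0] f→[0,1,1] g→[1,0]
  e2=[0,0,1] f→[1,1,1] g→[0,0]
  result₁ = [1 1 0; 1 0 0]
Along h;k (path 2):
  e0=[1,0,0] h→[0,0,1] k→[1,1]
  e1=[0,1,0] h→[0,1,1] k→[0,0]
  e2=[0,0,1] h→[1,1,0] k→[1,0]
  result₂ = [1 0 1; 1 0 0]
Equal? distinct morphisms ✗

Answer: DOES NOT COMMUTE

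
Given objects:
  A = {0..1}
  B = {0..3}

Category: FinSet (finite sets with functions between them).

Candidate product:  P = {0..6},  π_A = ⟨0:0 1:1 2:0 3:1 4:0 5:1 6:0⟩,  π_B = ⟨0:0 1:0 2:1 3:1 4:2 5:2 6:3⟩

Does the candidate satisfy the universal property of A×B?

|A|·|B| = 2·4 = 8;  |P| = 7
  → cardinalities differ; no bijection possible.

Answer: NOT A VALID PRODUCT — |P|=7 ≠ |A|·|B|=8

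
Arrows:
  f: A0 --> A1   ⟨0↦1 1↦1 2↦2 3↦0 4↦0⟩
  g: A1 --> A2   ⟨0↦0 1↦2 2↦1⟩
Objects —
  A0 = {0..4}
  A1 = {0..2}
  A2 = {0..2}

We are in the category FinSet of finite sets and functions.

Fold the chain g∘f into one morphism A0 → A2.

Answer: ⟨0↦2 1↦2 2↦1 3↦0 4↦0⟩

Work:
  0 f-->1 g-->2
  1 f-->1 g-->2
  2 f-->2 g-->1
  3 f-->0 g-->0
  4 f-->0 g-->0
composite: ⟨0↦2 1↦2 2↦1 3↦0 4↦0⟩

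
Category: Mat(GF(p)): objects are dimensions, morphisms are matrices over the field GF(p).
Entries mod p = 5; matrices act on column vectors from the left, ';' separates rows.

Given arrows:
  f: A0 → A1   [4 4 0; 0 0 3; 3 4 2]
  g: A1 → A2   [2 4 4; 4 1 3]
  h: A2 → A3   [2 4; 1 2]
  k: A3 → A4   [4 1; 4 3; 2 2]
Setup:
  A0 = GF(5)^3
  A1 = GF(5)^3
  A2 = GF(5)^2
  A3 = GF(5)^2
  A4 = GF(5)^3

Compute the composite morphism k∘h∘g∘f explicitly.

  e0=(1,0,0) f→(4,0,3) g→(0,0) h→(0,0) k→(0,0,0)
  e1=(0,1,0) f→(4,0,4) g→(4,3) h→(0,0) k→(0,0,0)
  e2=(0,0,1) f→(0,3,2) g→(0,4) h→(1,3) k→(2,3,3)
composite: [0 0 2; 0 0 3; 0 0 3]

Answer: [0 0 2; 0 0 3; 0 0 3]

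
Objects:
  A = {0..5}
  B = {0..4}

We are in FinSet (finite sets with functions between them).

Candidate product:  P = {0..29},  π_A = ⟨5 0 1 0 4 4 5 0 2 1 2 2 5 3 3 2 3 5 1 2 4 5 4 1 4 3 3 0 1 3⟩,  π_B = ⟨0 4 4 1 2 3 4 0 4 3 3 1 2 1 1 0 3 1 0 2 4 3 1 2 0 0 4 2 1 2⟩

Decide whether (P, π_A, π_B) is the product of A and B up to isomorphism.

Answer: NOT A VALID PRODUCT — duplicate pair at indices 14,13

Derivation:
|A|·|B| = 6·5 = 30;  |P| = 30
Check the pairing map k ↦ (π_A(k), π_B(k)):
  0 -> (5,0)
  1 -> (0,4)
  2 -> (1,4)
  3 -> (0,1)
  4 -> (4,2)
  5 -> (4,3)
  6 -> (5,4)
  7 -> (0,0)
  8 -> (2,4)
  9 -> (1,3)
  10 -> (2,3)
  11 -> (2,1)
  12 -> (5,2)
  13 -> (3,1)
  14 -> (3,1)  ✗ repeats pair of k=13
  15 -> (2,0)
  16 -> (3,3)
  17 -> (5,1)
  18 -> (1,0)
  19 -> (2,2)
  20 -> (4,4)
  21 -> (5,3)
  22 -> (4,1)
  23 -> (1,2)
  24 -> (4,0)
  25 -> (3,0)
  26 -> (3,4)
  27 -> (0,2)
  28 -> (1,1)
  29 -> (3,2)
distinct pairs in image: 29 / 30 needed
  → (3,1) hit at k=13 and k=14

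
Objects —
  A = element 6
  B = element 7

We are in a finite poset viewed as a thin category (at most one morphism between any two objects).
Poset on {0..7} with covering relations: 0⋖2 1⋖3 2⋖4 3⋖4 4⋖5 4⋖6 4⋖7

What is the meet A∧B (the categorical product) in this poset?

{x : x≤A ∧ x≤B} = {0,1,2,3,4}  (A=6, B=7)
  0 ≤ 4
  1 ≤ 4
  2 ≤ 4
  3 ≤ 4
  4 ≤ 4
glb = 4

Answer: A∧B = 4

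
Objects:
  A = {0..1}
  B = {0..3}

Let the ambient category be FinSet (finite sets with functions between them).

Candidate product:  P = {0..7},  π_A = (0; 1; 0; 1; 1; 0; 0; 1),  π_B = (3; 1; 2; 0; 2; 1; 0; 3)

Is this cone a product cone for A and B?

Answer: VALID PRODUCT

Derivation:
|A|·|B| = 2·4 = 8;  |P| = 8
Check the pairing map k ↦ (π_A(k), π_B(k)):
  0 -> (0,3)
  1 -> (1,1)
  2 -> (0,2)
  3 -> (1,0)
  4 -> (1,2)
  5 -> (0,1)
  6 -> (0,0)
  7 -> (1,3)
distinct pairs in image: 8 / 8 needed
  → bijection onto A×B; projections well-typed.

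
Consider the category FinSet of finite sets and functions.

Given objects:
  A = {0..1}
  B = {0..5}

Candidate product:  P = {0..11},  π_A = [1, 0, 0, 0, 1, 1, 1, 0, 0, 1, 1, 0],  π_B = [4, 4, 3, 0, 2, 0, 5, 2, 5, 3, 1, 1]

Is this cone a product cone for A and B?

|A|·|B| = 2·6 = 12;  |P| = 12
Check the pairing map k ↦ (π_A(k), π_B(k)):
  0 : (1,4)
  1 : (0,4)
  2 : (0,3)
  3 : (0,0)
  4 : (1,2)
  5 : (1,0)
  6 : (1,5)
  7 : (0,2)
  8 : (0,5)
  9 : (1,3)
  10 : (1,1)
  11 : (0,1)
distinct pairs in image: 12 / 12 needed
  → bijection onto A×B; projections well-typed.

Answer: VALID PRODUCT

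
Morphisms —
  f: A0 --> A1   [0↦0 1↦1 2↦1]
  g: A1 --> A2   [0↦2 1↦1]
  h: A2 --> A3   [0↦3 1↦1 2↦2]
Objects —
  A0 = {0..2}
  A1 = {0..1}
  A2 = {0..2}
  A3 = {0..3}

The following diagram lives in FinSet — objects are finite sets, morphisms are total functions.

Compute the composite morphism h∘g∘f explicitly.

  0 f-->0 g-->2 h-->2
  1 f-->1 g-->1 h-->1
  2 f-->1 g-->1 h-->1
⟦path⟧: [0↦2 1↦1 2↦1]

Answer: [0↦2 1↦1 2↦1]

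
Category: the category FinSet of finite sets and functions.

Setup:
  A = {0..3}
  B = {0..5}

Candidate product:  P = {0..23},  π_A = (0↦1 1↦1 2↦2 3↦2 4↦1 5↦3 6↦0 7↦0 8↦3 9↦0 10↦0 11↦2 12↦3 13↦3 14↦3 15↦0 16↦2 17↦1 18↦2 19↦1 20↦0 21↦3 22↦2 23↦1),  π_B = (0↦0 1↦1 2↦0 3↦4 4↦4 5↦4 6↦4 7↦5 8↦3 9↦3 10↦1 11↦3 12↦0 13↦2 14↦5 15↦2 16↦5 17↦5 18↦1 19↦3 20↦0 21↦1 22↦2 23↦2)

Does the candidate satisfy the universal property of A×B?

Answer: VALID PRODUCT

Derivation:
|A|·|B| = 4·6 = 24;  |P| = 24
Check the pairing map k ↦ (π_A(k), π_B(k)):
  0 ↦ (1,0)
  1 ↦ (1,1)
  2 ↦ (2,0)
  3 ↦ (2,4)
  4 ↦ (1,4)
  5 ↦ (3,4)
  6 ↦ (0,4)
  7 ↦ (0,5)
  8 ↦ (3,3)
  9 ↦ (0,3)
  10 ↦ (0,1)
  11 ↦ (2,3)
  12 ↦ (3,0)
  13 ↦ (3,2)
  14 ↦ (3,5)
  15 ↦ (0,2)
  16 ↦ (2,5)
  17 ↦ (1,5)
  18 ↦ (2,1)
  19 ↦ (1,3)
  20 ↦ (0,0)
  21 ↦ (3,1)
  22 ↦ (2,2)
  23 ↦ (1,2)
distinct pairs in image: 24 / 24 needed
  → bijection onto A×B; projections well-typed.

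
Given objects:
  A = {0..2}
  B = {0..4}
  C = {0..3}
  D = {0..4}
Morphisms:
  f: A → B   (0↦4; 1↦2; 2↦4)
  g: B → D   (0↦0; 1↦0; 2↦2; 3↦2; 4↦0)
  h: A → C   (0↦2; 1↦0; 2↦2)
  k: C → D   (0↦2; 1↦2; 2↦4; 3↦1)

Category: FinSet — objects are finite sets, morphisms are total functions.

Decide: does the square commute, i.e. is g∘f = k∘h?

1) trace f;g:
  0 f→4 g→0
  1 f→2 g→2
  2 f→4 g→0
  result₁ = (0↦0; 1↦2; 2↦0)
2) trace h;k:
  0 h→2 k→4
  1 h→0 k→2
  2 h→2 k→4
  result₂ = (0↦4; 1↦2; 2↦4)
Equal? NO — does not commute

Answer: DOES NOT COMMUTE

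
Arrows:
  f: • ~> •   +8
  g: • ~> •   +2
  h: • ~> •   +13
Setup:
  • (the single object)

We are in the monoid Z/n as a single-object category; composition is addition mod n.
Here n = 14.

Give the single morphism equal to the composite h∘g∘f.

  0 +8≡8 +2≡10 +13≡9  (mod 14)
result: +9

Answer: +9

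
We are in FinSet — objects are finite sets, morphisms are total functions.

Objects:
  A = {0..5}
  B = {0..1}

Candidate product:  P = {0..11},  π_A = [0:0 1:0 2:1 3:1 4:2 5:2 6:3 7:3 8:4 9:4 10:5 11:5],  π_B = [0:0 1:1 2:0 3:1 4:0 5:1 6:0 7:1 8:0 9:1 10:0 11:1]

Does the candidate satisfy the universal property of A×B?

Answer: VALID PRODUCT

Derivation:
|A|·|B| = 6·2 = 12;  |P| = 12
Check the pairing map k ↦ (π_A(k), π_B(k)):
  0 : (0,0)
  1 : (0,1)
  2 : (1,0)
  3 : (1,1)
  4 : (2,0)
  5 : (2,1)
  6 : (3,0)
  7 : (3,1)
  8 : (4,0)
  9 : (4,1)
  10 : (5,0)
  11 : (5,1)
distinct pairs in image: 12 / 12 needed
  → bijection onto A×B; projections well-typed.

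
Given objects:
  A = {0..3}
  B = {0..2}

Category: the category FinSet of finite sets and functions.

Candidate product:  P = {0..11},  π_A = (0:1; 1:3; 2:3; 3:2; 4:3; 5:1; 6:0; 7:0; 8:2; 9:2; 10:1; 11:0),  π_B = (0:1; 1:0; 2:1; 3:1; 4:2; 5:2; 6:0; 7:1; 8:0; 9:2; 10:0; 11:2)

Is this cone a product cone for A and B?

Answer: VALID PRODUCT

Trace:
|A|·|B| = 4·3 = 12;  |P| = 12
Check the pairing map k ↦ (π_A(k), π_B(k)):
  0 : (1,1)
  1 : (3,0)
  2 : (3,1)
  3 : (2,1)
  4 : (3,2)
  5 : (1,2)
  6 : (0,0)
  7 : (0,1)
  8 : (2,0)
  9 : (2,2)
  10 : (1,0)
  11 : (0,2)
distinct pairs in image: 12 / 12 needed
  → bijection onto A×B; projections well-typed.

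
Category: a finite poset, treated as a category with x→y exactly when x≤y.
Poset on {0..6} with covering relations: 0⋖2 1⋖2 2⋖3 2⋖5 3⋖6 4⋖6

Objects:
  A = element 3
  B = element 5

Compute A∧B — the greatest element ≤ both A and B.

Answer: A∧B = 2

Trace:
{x : x≤A ∧ x≤B} = {0,1,2}  (A=3, B=5)
  0 ≤ 2
  1 ≤ 2
  2 ≤ 2
glb = 2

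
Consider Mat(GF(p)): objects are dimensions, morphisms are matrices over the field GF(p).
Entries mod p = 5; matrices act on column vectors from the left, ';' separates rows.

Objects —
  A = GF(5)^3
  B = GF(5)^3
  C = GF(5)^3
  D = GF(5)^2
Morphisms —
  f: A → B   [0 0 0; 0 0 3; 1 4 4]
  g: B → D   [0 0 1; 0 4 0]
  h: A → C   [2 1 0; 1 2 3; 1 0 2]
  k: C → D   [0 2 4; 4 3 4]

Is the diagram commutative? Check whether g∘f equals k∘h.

Path 1 = f;g:
  e0=(1,0,0) f→(0,0,1) g→(1,0)
  e1=(0,1,0) f→(0,0,4) g→(4,0)
  e2=(0,0,1) f→(0,3,4) g→(4,2)
  result₁ = [1 4 4; 0 0 2]
Path 2 = h;k:
  e0=(1,0,0) h→(2,1,1) k→(1,0)
  e1=(0,1,0) h→(1,2,0) k→(4,0)
  e2=(0,0,1) h→(0,3,2) k→(4,2)
  result₂ = [1 4 4; 0 0 2]
Equal? YES — commutes

Answer: COMMUTES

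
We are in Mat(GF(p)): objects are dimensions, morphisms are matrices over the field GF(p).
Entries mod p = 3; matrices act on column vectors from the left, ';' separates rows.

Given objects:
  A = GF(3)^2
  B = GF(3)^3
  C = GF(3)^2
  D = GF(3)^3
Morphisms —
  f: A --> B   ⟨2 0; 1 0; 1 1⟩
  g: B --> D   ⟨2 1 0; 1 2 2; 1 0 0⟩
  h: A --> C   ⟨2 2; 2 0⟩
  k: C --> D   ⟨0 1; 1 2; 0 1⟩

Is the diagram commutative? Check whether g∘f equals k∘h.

Path 1 = f;g:
  e0=⟨1,0⟩ f-->⟨2,1,1⟩ g-->⟨2,0,2⟩
  e1=⟨0,1⟩ f-->⟨0,0,1⟩ g-->⟨0,2,0⟩
  ⟦path⟧₁ = ⟨2 0; 0 2; 2 0⟩
Path 2 = h;k:
  e0=⟨1,0⟩ h-->⟨2,2⟩ k-->⟨2,0,2⟩
  e1=⟨0,1⟩ h-->⟨2,0⟩ k-->⟨0,2,0⟩
  ⟦path⟧₂ = ⟨2 0; 0 2; 2 0⟩
Equal? same morphism ✓

Answer: COMMUTES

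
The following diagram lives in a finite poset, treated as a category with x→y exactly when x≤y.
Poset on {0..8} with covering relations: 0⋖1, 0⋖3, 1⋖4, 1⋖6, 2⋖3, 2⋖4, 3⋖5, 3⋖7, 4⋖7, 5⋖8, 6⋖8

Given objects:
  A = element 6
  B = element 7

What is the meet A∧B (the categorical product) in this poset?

Answer: A∧B = 1

Trace:
{x : x⊑A ∧ x⊑B} = {0,1}  (A=6, B=7)
  0 ⊑ 1
  1 ⊑ 1
glb = 1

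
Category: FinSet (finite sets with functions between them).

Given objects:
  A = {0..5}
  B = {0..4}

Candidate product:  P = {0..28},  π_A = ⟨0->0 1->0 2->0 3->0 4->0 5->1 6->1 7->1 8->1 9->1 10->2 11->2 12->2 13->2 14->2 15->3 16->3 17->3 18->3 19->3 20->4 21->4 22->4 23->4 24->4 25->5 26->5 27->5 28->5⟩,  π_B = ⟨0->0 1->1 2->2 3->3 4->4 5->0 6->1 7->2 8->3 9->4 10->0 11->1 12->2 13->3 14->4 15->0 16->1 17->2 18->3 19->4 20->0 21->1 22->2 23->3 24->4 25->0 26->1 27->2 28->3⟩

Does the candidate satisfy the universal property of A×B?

Answer: NOT A VALID PRODUCT — |P|=29 ≠ |A|·|B|=30

Work:
|A|·|B| = 6·5 = 30;  |P| = 29
  → cardinalities differ; no bijection possible.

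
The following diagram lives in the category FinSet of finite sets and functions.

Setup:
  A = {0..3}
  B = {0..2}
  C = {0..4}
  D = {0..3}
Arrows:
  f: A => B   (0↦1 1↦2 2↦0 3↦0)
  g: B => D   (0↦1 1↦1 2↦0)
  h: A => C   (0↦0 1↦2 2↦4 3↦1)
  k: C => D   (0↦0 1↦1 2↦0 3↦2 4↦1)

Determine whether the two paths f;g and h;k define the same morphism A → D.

Answer: DOES NOT COMMUTE

Derivation:
1) trace f;g:
  0 f=>1 g=>1
  1 f=>2 g=>0
  2 f=>0 g=>1
  3 f=>0 g=>1
  composite₁ = (0↦1 1↦0 2↦1 3↦1)
2) trace h;k:
  0 h=>0 k=>0
  1 h=>2 k=>0
  2 h=>4 k=>1
  3 h=>1 k=>1
  composite₂ = (0↦0 1↦0 2↦1 3↦1)
Equal? distinct morphisms ✗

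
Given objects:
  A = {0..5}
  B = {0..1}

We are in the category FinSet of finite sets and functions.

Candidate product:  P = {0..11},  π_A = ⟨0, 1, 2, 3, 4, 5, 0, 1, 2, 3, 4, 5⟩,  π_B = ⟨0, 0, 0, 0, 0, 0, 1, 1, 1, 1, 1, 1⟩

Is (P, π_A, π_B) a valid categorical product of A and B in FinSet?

|A|·|B| = 6·2 = 12;  |P| = 12
Check the pairing map k ↦ (π_A(k), π_B(k)):
  0 ↦ (0,0)
  1 ↦ (1,0)
  2 ↦ (2,0)
  3 ↦ (3,0)
  4 ↦ (4,0)
  5 ↦ (5,0)
  6 ↦ (0,1)
  7 ↦ (1,1)
  8 ↦ (2,1)
  9 ↦ (3,1)
  10 ↦ (4,1)
  11 ↦ (5,1)
distinct pairs in image: 12 / 12 needed
  → bijection onto A×B; projections well-typed.

Answer: VALID PRODUCT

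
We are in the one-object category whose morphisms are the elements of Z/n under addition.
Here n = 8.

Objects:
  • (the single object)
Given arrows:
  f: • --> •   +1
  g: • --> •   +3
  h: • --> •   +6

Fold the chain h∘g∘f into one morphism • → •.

  0 +1≡1 +3≡4 +6≡2  (mod 8)
result: +2

Answer: +2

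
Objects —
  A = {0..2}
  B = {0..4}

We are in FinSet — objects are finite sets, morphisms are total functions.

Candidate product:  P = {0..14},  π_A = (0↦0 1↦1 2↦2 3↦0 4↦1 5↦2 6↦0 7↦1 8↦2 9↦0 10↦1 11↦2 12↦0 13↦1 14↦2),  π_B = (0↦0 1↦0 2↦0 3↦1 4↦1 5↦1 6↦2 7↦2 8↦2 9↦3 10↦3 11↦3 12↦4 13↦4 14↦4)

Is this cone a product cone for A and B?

Answer: VALID PRODUCT

Derivation:
|A|·|B| = 3·5 = 15;  |P| = 15
Check the pairing map k ↦ (π_A(k), π_B(k)):
  0 ↦ (0,0)
  1 ↦ (1,0)
  2 ↦ (2,0)
  3 ↦ (0,1)
  4 ↦ (1,1)
  5 ↦ (2,1)
  6 ↦ (0,2)
  7 ↦ (1,2)
  8 ↦ (2,2)
  9 ↦ (0,3)
  10 ↦ (1,3)
  11 ↦ (2,3)
  12 ↦ (0,4)
  13 ↦ (1,4)
  14 ↦ (2,4)
distinct pairs in image: 15 / 15 needed
  → bijection onto A×B; projections well-typed.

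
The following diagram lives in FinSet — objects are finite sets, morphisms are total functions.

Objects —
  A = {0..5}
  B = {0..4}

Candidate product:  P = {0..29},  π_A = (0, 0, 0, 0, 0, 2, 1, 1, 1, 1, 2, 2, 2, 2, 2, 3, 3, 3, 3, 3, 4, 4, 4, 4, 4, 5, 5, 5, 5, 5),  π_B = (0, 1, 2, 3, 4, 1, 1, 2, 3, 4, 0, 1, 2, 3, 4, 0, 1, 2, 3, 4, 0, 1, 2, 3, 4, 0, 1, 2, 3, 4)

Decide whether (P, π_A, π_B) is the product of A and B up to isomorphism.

|A|·|B| = 6·5 = 30;  |P| = 30
Check the pairing map k ↦ (π_A(k), π_B(k)):
  0 ↦ (0,0)
  1 ↦ (0,1)
  2 ↦ (0,2)
  3 ↦ (0,3)
  4 ↦ (0,4)
  5 ↦ (2,1)
  6 ↦ (1,1)
  7 ↦ (1,2)
  8 ↦ (1,3)
  9 ↦ (1,4)
  10 ↦ (2,0)
  11 ↦ (2,1)  ✗ repeats pair of k=5
  12 ↦ (2,2)
  13 ↦ (2,3)
  14 ↦ (2,4)
  15 ↦ (3,0)
  16 ↦ (3,1)
  17 ↦ (3,2)
  18 ↦ (3,3)
  19 ↦ (3,4)
  20 ↦ (4,0)
  21 ↦ (4,1)
  22 ↦ (4,2)
  23 ↦ (4,3)
  24 ↦ (4,4)
  25 ↦ (5,0)
  26 ↦ (5,1)
  27 ↦ (5,2)
  28 ↦ (5,3)
  29 ↦ (5,4)
distinct pairs in image: 29 / 30 needed
  → (2,1) hit at k=5 and k=11

Answer: NOT A VALID PRODUCT — duplicate pair at indices 11,5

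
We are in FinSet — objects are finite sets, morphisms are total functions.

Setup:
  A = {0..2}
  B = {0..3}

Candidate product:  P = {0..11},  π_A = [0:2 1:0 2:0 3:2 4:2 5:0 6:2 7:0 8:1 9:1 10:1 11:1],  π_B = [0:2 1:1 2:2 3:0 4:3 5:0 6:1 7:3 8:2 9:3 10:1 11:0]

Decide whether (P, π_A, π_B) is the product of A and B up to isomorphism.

|A|·|B| = 3·4 = 12;  |P| = 12
Check the pairing map k ↦ (π_A(k), π_B(k)):
  0 : (2,2)
  1 : (0,1)
  2 : (0,2)
  3 : (2,0)
  4 : (2,3)
  5 : (0,0)
  6 : (2,1)
  7 : (0,3)
  8 : (1,2)
  9 : (1,3)
  10 : (1,1)
  11 : (1,0)
distinct pairs in image: 12 / 12 needed
  → bijection onto A×B; projections well-typed.

Answer: VALID PRODUCT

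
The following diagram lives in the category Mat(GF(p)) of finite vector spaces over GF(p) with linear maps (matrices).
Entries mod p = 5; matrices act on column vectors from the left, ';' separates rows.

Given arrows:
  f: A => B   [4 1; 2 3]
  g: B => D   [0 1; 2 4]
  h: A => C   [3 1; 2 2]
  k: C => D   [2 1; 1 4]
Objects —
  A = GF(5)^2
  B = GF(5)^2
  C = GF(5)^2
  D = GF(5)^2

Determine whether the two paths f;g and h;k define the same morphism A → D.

Along f;g (path 1):
  e0=(1,0) f=>(4,2) g=>(2,1)
  e1=(0,1) f=>(1,3) g=>(3,4)
  composite₁ = [2 3; 1 4]
Along h;k (path 2):
  e0=(1,0) h=>(3,2) k=>(3,1)
  e1=(0,1) h=>(1,2) k=>(4,4)
  composite₂ = [3 4; 1 4]
Equal? NO — does not commute

Answer: DOES NOT COMMUTE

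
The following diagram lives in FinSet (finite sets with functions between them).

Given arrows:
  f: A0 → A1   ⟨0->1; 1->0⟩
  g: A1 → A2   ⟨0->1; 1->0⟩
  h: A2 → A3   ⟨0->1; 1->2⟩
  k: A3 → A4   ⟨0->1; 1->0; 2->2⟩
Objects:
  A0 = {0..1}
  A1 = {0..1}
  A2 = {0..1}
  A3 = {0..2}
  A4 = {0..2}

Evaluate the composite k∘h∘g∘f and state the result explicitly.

  0 f→1 g→0 h→1 k→0
  1 f→0 g→1 h→2 k→2
⟦path⟧: ⟨0->0; 1->2⟩

Answer: ⟨0->0; 1->2⟩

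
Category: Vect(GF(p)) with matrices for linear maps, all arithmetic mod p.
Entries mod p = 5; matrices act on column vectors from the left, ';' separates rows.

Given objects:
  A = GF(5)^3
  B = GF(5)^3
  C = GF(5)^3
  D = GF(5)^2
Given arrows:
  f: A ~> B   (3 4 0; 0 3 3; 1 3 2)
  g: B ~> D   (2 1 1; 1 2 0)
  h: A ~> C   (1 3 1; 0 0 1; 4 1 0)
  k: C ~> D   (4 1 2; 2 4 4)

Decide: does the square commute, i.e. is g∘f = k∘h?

Answer: COMMUTES

Derivation:
Along f;g (path 1):
  e0=⟨1,0,0⟩ f~>⟨3,0,1⟩ g~>⟨2,3⟩
  e1=⟨0,1,0⟩ f~>⟨4,3,3⟩ g~>⟨4,0⟩
  e2=⟨0,0,1⟩ f~>⟨0,3,2⟩ g~>⟨0,1⟩
  ⟦path⟧₁ = (2 4 0; 3 0 1)
Along h;k (path 2):
  e0=⟨1,0,0⟩ h~>⟨1,0,4⟩ k~>⟨2,3⟩
  e1=⟨0,1,0⟩ h~>⟨3,0,1⟩ k~>⟨4,0⟩
  e2=⟨0,0,1⟩ h~>⟨1,1,0⟩ k~>⟨0,1⟩
  ⟦path⟧₂ = (2 4 0; 3 0 1)
Equal? equal; square commutes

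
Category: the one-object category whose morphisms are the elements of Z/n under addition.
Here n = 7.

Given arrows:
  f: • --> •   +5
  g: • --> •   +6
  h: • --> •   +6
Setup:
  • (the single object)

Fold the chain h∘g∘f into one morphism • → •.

  0 +5≡5 +6≡4 +6≡3  (mod 7)
⟦path⟧: +3

Answer: +3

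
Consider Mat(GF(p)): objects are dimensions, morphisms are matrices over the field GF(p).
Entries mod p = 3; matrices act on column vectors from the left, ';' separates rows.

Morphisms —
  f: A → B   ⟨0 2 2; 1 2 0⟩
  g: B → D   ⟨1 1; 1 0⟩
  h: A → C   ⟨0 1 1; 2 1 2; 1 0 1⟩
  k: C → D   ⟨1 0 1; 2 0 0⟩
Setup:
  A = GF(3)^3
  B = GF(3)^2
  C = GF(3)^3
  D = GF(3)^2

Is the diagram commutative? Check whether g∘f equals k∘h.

Answer: COMMUTES

Derivation:
Along f;g (path 1):
  e0=[1,0,0] f→[0,1] g→[1,0]
  e1=[0,1,0] f→[2,2] g→[1,2]
  e2=[0,0,1] f→[2,0] g→[2,2]
  result₁ = ⟨1 1 2; 0 2 2⟩
Along h;k (path 2):
  e0=[1,0,0] h→[0,2,1] k→[1,0]
  e1=[0,1,0] h→[1,1,0] k→[1,2]
  e2=[0,0,1] h→[1,2,1] k→[2,2]
  result₂ = ⟨1 1 2; 0 2 2⟩
Equal? YES — commutes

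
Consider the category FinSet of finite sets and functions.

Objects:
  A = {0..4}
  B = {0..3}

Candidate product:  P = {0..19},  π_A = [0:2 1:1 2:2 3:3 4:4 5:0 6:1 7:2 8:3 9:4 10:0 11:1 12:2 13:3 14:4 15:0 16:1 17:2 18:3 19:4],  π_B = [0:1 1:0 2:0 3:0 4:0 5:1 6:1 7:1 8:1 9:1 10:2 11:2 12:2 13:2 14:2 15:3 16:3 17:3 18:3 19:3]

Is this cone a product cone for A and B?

Answer: NOT A VALID PRODUCT — duplicate pair at indices 7,0

Trace:
|A|·|B| = 5·4 = 20;  |P| = 20
Check the pairing map k ↦ (π_A(k), π_B(k)):
  0 : (2,1)
  1 : (1,0)
  2 : (2,0)
  3 : (3,0)
  4 : (4,0)
  5 : (0,1)
  6 : (1,1)
  7 : (2,1)  ✗ repeats pair of k=0
  8 : (3,1)
  9 : (4,1)
  10 : (0,2)
  11 : (1,2)
  12 : (2,2)
  13 : (3,2)
  14 : (4,2)
  15 : (0,3)
  16 : (1,3)
  17 : (2,3)
  18 : (3,3)
  19 : (4,3)
distinct pairs in image: 19 / 20 needed
  → (2,1) hit at k=0 and k=7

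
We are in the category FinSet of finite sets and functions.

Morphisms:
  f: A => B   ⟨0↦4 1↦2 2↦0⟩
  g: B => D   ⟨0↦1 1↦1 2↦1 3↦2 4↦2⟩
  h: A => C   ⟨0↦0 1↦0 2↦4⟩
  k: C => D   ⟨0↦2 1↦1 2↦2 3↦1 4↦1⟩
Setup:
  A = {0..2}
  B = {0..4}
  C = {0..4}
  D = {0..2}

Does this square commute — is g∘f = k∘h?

Along f;g (path 1):
  0 f=>4 g=>2
  1 f=>2 g=>1
  2 f=>0 g=>1
  result₁ = ⟨0↦2 1↦1 2↦1⟩
Along h;k (path 2):
  0 h=>0 k=>2
  1 h=>0 k=>2
  2 h=>4 k=>1
  result₂ = ⟨0↦2 1↦2 2↦1⟩
Equal? differ; not commutative

Answer: DOES NOT COMMUTE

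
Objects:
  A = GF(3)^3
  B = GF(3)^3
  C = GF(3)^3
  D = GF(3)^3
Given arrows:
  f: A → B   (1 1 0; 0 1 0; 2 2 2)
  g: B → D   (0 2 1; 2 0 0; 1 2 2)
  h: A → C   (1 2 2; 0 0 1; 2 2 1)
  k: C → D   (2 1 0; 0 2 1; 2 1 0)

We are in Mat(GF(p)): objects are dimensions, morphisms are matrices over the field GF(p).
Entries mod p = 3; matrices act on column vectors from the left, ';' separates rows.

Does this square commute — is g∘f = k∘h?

Along f;g (path 1):
  e0=(1,0,0) f→(1,0,2) g→(2,2,2)
  e1=(0,1,0) f→(1,1,2) g→(1,2,1)
  e2=(0,0,1) f→(0,0,2) g→(2,0,1)
  result₁ = (2 1 2; 2 2 0; 2 1 1)
Along h;k (path 2):
  e0=(1,0,0) h→(1,0,2) k→(2,2,2)
  e1=(0,1,0) h→(2,0,2) k→(1,2,1)
  e2=(0,0,1) h→(2,1,1) k→(2,0,2)
  result₂ = (2 1 2; 2 2 0; 2 1 2)
Equal? NO — does not commute

Answer: DOES NOT COMMUTE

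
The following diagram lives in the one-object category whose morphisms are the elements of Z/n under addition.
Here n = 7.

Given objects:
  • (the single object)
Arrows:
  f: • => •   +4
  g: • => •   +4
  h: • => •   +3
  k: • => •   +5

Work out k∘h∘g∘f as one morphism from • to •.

Answer: +2

Work:
  0 +4≡4 +4≡1 +3≡4 +5≡2  (mod 7)
⟦path⟧: +2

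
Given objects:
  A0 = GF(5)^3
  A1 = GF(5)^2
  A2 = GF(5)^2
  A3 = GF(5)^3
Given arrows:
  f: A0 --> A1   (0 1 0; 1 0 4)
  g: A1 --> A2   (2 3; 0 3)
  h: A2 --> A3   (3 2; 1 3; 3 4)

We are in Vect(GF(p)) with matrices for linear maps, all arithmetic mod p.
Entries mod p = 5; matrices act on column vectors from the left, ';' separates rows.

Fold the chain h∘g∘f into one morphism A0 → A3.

  e0=⟨1,0,0⟩ f-->⟨0,1⟩ g-->⟨3,3⟩ h-->⟨0,2,1⟩
  e1=⟨0,1,0⟩ f-->⟨1,0⟩ g-->⟨2,0⟩ h-->⟨1,2,1⟩
  e2=⟨0,0,1⟩ f-->⟨0,4⟩ g-->⟨2,2⟩ h-->⟨0,3,4⟩
composite: (0 1 0; 2 2 3; 1 1 4)

Answer: (0 1 0; 2 2 3; 1 1 4)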